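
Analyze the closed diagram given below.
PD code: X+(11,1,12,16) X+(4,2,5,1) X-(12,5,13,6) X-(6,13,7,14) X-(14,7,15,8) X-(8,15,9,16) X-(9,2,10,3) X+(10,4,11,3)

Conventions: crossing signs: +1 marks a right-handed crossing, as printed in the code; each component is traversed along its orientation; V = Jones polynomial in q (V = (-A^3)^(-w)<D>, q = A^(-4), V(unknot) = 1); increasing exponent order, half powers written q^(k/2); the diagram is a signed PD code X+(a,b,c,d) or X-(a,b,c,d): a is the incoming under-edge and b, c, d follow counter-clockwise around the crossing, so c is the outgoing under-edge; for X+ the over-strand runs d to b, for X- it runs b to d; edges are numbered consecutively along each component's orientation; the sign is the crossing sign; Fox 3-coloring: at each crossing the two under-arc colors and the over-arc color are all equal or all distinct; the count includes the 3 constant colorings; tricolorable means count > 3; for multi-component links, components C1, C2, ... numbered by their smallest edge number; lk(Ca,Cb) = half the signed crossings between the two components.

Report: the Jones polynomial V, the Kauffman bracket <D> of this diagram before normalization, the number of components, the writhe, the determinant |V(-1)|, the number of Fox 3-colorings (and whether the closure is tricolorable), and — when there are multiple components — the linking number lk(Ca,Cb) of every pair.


Jones polynomial: V(q) = -q^-4 + q^-3 + q^-1
<D> = A^-2 + A^6 - A^10; writhe -2
components 1, writhe -2 (8 crossings)
3-colorings: 9 of 3^8, det 3 — tricolorable
note: w = -2 shifts under R1 moves; the (-A^3)^(2) factor cancels that in V


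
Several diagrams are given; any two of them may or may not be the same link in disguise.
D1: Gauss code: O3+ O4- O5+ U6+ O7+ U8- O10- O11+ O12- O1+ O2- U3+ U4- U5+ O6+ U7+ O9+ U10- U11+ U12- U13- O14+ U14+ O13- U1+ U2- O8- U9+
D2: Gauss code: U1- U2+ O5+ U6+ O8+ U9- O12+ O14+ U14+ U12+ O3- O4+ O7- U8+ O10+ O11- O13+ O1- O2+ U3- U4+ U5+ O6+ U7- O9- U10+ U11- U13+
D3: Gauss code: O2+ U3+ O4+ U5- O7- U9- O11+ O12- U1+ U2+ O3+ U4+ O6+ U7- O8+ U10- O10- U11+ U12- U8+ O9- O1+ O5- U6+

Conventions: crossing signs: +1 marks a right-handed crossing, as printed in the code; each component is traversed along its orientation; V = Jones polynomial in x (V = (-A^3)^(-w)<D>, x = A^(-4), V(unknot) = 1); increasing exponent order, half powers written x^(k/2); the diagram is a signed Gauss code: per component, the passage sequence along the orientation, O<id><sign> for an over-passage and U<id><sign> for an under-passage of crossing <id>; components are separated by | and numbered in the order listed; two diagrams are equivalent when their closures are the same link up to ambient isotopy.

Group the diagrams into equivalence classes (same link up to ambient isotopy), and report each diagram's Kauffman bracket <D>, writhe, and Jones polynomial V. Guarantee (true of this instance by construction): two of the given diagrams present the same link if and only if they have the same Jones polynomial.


grouping into links: {D1, D2, D3}
V(D1) = x^-1 - 1 + 2x - 2x^2 + 2x^3 - 2x^4 + x^5  (w +2, c 14, <D> = A^-14 - 2A^-10 + 2A^-6 - 2A^-2 + 2A^2 - A^6 + A^10)
V(D2) = x^-1 - 1 + 2x - 2x^2 + 2x^3 - 2x^4 + x^5  (w +4, c 14, <D> = A^-8 - 2A^-4 + 2 - 2A^4 + 2A^8 - A^12 + A^16)
D3 (bracket A^-14 - 2A^-10 + 2A^-6 - 2A^-2 + 2A^2 - A^6 + A^10; 12 crossings at w = +2): V = x^-1 - 1 + 2x - 2x^2 + 2x^3 - 2x^4 + x^5
why: all 3 diagrams share one V(x), hence one class


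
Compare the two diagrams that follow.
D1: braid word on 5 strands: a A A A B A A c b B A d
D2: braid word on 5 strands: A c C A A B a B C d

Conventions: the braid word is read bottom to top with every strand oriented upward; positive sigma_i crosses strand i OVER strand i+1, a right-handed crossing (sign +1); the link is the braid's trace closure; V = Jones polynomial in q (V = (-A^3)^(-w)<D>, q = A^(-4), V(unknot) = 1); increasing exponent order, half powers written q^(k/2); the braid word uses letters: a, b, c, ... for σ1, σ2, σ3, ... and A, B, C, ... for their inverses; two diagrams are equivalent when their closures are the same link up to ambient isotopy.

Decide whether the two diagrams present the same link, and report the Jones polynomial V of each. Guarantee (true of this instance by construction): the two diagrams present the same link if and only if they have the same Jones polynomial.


same link: no
V(D1) = -q^-7 + q^-6 - q^-5 + q^-4 + q^-2  [12 crossings, <D> = A^-4 + A^4 - A^8 + A^12 - A^16, w = -4]
V(D2) = -q^-6 + q^-5 - q^-4 + 2q^-3 - q^-2 + q^-1  (w -4, c 10, <D> = A^-8 - A^-4 + 2 - A^4 + A^8 - A^12)
note: V(q) takes 2 values over 2 diagrams, fixing the grouping


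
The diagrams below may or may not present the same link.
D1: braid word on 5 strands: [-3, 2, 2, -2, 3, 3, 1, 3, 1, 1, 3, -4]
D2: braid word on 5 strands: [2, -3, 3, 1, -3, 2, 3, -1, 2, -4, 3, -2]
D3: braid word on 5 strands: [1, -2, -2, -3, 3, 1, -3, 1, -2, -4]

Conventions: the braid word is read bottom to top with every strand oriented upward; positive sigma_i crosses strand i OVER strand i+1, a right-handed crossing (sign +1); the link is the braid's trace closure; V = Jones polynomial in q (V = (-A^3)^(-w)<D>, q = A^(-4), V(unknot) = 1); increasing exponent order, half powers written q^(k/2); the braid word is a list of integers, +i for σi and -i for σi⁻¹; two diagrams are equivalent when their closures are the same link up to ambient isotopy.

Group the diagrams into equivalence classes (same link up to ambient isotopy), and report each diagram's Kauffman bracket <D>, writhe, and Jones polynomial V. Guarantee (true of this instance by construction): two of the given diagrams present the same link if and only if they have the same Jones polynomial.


equivalence classes: {D1} | {D2} | {D3}
D1 (bracket A^-14 - 2A^-10 + A^-6 - 2A^-2 + 2A^2 + A^10; 12 crossings at w = +6): V = q^2 + 2q^4 - 2q^5 + q^6 - 2q^7 + q^8
V(D2) = 1  [12 crossings, <D> = A^6, w = +2]
D3 (bracket -A^-18 + 2A^-14 - 2A^-10 + 3A^-6 - 2A^-2 + 2A^2 - A^6; 10 crossings at w = -2): V = -q^-3 + 2q^-2 - 2q^-1 + 3 - 2q + 2q^2 - q^3
key observation: comparing 3 Jones polynomials yields 3 groups


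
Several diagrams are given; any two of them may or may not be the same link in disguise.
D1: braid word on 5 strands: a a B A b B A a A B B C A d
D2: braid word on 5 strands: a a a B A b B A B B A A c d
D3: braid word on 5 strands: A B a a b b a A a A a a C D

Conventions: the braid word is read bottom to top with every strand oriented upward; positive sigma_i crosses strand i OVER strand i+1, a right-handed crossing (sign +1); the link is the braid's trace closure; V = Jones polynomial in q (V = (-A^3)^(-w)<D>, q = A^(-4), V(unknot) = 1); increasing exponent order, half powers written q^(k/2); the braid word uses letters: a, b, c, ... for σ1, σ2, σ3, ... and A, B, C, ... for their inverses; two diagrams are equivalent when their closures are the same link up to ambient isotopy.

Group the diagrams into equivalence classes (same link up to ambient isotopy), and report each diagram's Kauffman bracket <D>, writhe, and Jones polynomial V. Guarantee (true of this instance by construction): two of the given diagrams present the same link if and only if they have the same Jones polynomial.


equivalence classes: {D1, D2} | {D3}
D1 (bracket A^-8 - A^-4 + 2 - A^4 + A^8 - A^12; 14 crossings at w = -4): V = -q^-6 + q^-5 - q^-4 + 2q^-3 - q^-2 + q^-1
V(D2) = -q^-6 + q^-5 - q^-4 + 2q^-3 - q^-2 + q^-1  (w -2, c 14, <D> = A^-2 - A^2 + 2A^6 - A^10 + A^14 - A^18)
V(D3) = q - q^2 + 2q^3 - q^4 + q^5 - q^6  (w +2, c 14, <D> = -A^-18 + A^-14 - A^-10 + 2A^-6 - A^-2 + A^2)
observation: 2 values of V(q) split the 3 diagrams


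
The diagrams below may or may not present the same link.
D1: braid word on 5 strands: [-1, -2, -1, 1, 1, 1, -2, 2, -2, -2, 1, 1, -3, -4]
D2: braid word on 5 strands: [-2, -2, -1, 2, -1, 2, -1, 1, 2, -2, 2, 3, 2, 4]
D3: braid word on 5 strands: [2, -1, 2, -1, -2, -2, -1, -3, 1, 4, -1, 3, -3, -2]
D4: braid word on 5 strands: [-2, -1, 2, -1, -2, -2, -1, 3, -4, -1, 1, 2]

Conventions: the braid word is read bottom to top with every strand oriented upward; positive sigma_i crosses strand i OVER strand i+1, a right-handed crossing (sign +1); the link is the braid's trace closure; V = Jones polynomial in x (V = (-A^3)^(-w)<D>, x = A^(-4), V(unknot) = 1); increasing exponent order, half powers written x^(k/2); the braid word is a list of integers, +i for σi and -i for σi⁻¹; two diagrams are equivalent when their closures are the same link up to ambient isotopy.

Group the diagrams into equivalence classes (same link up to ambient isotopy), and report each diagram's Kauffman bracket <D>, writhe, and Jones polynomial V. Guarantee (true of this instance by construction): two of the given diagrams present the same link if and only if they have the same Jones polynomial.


grouping into links: {D1} | {D2} | {D3, D4}
V(D1) = -x^-3 + 2x^-2 - 2x^-1 + 3 - 2x + 2x^2 - x^3  (w -2, c 14, <D> = -A^-18 + 2A^-14 - 2A^-10 + 3A^-6 - 2A^-2 + 2A^2 - A^6)
V(D2) = x^-2 - x^-1 + 1 - x + x^2  [14 crossings, <D> = A^-2 - A^2 + A^6 - A^10 + A^14, w = +2]
D3 (bracket A^-8 - A^-4 + 2 - A^4 + A^8 - A^12; 14 crossings at w = -4): V = -x^-6 + x^-5 - x^-4 + 2x^-3 - x^-2 + x^-1
V(D4) = -x^-6 + x^-5 - x^-4 + 2x^-3 - x^-2 + x^-1  [12 crossings, <D> = A^-8 - A^-4 + 2 - A^4 + A^8 - A^12, w = -4]
why: V(x) takes 3 values over 4 diagrams, fixing the grouping


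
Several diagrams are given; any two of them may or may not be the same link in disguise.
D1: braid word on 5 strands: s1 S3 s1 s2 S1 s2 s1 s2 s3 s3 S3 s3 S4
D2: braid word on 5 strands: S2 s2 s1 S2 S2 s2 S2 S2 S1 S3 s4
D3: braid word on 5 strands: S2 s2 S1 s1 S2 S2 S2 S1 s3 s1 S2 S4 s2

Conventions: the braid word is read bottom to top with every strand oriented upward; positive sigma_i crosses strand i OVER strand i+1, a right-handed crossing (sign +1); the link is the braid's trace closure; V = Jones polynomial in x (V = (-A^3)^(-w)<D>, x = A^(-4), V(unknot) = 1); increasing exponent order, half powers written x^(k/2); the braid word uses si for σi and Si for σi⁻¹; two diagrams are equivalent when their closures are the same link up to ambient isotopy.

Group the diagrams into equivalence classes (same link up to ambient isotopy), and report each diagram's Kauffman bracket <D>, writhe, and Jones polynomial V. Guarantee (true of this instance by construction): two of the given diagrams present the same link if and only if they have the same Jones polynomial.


classes: {D1} | {D2, D3}
V(D1) = -x^(3/2) - 2x^(7/2) + x^(9/2) - x^(11/2) + x^(13/2)  [13 crossings, <D> = -A^-11 + A^-7 - A^-3 + 2A + A^9, w = +5]
V(D2) = x^(-9/2) - x^(-5/2) - x^(-3/2) - x^(-1/2)  (w -3, c 11, <D> = A^-7 + A^-3 + A - A^9)
V(D3) = x^(-9/2) - x^(-5/2) - x^(-3/2) - x^(-1/2)  (w -3, c 13, <D> = A^-7 + A^-3 + A - A^9)
insight: V(x) takes 2 values over 3 diagrams, fixing the grouping


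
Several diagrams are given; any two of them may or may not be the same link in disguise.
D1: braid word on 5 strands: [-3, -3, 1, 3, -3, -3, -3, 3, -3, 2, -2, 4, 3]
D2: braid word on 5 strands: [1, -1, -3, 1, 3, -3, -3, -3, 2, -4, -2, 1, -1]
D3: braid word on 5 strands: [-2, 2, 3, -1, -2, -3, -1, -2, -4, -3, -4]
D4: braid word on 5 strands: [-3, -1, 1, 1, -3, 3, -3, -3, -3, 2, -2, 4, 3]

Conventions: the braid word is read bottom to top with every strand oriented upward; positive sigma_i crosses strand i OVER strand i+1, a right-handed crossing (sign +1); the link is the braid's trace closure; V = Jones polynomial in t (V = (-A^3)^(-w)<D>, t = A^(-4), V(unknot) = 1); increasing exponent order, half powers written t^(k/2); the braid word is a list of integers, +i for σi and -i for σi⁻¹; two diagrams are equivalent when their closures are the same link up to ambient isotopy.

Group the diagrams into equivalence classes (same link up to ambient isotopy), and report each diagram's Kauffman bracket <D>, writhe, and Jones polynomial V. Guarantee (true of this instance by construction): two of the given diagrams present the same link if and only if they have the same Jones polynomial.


equivalence classes: {D1, D2, D4} | {D3}
D1 (bracket A^-1 + A^3 + A^7 - A^15; 13 crossings at w = -1): V = t^(-9/2) - t^(-5/2) - t^(-3/2) - t^(-1/2)
D2 (bracket A^-7 + A^-3 + A - A^9; 13 crossings at w = -3): V = t^(-9/2) - t^(-5/2) - t^(-3/2) - t^(-1/2)
V(D3) = -t^(-11/2) + t^(-9/2) - t^(-7/2) - t^(-3/2)  (w -7, c 11, <D> = A^-15 + A^-7 - A^-3 + A)
V(D4) = t^(-9/2) - t^(-5/2) - t^(-3/2) - t^(-1/2)  (w -1, c 13, <D> = A^-1 + A^3 + A^7 - A^15)
key observation: 2 classes among 4 diagrams; unequal V(t) rules out equality


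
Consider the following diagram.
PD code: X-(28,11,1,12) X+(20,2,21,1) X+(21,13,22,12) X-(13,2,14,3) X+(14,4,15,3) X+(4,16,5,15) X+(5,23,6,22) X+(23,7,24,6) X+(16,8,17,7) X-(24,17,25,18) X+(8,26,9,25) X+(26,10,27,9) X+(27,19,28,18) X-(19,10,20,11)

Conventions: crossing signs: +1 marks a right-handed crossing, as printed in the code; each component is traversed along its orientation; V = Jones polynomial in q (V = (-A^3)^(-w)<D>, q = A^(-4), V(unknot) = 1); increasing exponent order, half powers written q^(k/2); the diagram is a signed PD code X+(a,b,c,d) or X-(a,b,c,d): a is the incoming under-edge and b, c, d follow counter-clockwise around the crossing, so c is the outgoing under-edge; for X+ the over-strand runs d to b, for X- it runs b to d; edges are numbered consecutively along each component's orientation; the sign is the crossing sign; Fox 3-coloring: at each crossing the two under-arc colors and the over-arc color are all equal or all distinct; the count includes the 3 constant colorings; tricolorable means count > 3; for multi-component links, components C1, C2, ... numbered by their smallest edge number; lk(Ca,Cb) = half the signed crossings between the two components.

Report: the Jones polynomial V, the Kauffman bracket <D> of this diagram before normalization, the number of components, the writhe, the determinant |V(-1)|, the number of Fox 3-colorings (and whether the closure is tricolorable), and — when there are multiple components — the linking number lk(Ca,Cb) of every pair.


V(q) = q^2 - q^3 + 3q^4 - 3q^5 + 3q^6 - 3q^7 + 2q^8 - q^9
bracket: -A^-18 + 2A^-14 - 3A^-10 + 3A^-6 - 3A^-2 + 3A^2 - A^6 + A^10, w = +6
1 component, writhe +6, over 14 crossings
det 17, colorings 3 of 3^14 — not tricolorable
observation: w = +6 shifts under R1 moves; the (-A^3)^(-6) factor cancels that in V


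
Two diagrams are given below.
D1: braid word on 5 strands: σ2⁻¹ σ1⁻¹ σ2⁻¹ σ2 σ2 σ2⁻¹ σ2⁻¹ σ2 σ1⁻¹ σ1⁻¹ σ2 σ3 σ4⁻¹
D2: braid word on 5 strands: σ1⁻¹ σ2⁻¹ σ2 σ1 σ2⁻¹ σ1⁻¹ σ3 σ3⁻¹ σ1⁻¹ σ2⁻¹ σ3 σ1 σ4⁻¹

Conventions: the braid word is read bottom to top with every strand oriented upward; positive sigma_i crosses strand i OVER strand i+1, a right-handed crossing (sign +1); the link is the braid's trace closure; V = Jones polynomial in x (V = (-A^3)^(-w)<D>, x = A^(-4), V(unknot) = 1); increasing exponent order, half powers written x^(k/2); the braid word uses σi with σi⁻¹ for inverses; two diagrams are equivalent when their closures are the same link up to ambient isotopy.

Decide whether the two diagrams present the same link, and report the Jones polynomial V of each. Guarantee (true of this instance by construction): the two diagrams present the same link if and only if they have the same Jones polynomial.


equivalent: no
D1 (bracket A^-7 + A^-3 + A - A^9; 13 crossings at w = -3): V = x^(-9/2) - x^(-5/2) - x^(-3/2) - x^(-1/2)
V(D2) = -x^(-9/2) - x^(-5/2) + x^(-3/2) - x^(-1/2)  (w -3, c 13, <D> = A^-7 - A^-3 + A + A^9)
key observation: 2 values of V(x) split the 2 diagrams


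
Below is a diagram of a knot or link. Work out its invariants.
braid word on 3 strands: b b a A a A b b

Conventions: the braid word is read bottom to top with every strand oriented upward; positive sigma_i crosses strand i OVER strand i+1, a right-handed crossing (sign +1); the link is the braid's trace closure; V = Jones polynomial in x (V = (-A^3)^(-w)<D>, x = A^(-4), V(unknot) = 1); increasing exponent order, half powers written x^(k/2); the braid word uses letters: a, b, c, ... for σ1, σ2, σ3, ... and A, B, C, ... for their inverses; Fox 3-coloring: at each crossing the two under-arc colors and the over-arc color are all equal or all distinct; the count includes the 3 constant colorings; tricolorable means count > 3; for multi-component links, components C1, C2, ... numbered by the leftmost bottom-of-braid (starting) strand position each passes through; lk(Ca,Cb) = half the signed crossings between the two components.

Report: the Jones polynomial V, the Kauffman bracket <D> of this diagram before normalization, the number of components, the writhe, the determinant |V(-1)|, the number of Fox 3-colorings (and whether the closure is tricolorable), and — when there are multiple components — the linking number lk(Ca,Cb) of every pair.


V = x + x^2 + x^3 + x^6
<D> = A^-12 + 1 + A^4 + A^8 (w = +4)
3 components over 8 crossings, w = +4
lk(C1,C2): 0
lk(C1,C3) = 0
linking number lk(C2,C3) = +2
9 Fox colorings among 3^9, |V(-1)| = 0: tricolorable
why: a single generator in B_3: the closure splits as T(2,4) plus 1 unknot


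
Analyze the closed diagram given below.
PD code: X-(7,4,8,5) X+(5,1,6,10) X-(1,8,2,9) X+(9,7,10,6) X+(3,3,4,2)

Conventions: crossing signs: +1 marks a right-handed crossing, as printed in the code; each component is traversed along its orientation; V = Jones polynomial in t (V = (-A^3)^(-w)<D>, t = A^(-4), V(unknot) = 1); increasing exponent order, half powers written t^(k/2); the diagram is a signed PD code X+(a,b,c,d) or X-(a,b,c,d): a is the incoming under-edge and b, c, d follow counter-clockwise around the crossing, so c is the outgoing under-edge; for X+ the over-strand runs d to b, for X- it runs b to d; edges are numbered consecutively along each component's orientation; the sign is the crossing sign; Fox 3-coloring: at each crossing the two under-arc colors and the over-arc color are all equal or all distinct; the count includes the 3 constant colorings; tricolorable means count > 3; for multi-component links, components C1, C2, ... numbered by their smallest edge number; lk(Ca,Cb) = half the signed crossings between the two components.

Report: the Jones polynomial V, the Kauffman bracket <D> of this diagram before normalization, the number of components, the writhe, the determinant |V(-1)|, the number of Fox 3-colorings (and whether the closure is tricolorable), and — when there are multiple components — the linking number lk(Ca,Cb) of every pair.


Jones polynomial: V(t) = t^-2 - t^-1 + 1 - t + t^2
<D> = -A^-5 + A^-1 - A^3 + A^7 - A^11; writhe +1
components 1, writhe +1 (5 crossings)
3-colorings: 3 of 3^5, det 5 — not tricolorable
note: det 5 = |V(-1)|; not divisible by 3, so not tricolorable


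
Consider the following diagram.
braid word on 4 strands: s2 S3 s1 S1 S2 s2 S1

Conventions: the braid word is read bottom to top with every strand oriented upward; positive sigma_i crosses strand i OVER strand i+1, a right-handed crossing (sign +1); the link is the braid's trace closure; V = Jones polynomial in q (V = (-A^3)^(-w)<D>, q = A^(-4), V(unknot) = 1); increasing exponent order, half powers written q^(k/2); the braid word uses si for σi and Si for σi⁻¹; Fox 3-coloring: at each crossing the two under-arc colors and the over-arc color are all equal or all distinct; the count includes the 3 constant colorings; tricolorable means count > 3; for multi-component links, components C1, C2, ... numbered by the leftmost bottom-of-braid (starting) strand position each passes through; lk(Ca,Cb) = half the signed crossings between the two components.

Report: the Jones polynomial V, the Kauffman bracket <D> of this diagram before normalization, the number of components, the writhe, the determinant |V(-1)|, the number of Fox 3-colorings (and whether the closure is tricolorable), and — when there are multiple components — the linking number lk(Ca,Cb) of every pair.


V(q) = 1
bracket: -A^-3, w = -1
1 component, writhe -1, over 7 crossings
det 1, colorings 3 of 3^7 — not tricolorable
observation: w = -1 shifts under R1 moves; the (-A^3)^(1) factor cancels that in V


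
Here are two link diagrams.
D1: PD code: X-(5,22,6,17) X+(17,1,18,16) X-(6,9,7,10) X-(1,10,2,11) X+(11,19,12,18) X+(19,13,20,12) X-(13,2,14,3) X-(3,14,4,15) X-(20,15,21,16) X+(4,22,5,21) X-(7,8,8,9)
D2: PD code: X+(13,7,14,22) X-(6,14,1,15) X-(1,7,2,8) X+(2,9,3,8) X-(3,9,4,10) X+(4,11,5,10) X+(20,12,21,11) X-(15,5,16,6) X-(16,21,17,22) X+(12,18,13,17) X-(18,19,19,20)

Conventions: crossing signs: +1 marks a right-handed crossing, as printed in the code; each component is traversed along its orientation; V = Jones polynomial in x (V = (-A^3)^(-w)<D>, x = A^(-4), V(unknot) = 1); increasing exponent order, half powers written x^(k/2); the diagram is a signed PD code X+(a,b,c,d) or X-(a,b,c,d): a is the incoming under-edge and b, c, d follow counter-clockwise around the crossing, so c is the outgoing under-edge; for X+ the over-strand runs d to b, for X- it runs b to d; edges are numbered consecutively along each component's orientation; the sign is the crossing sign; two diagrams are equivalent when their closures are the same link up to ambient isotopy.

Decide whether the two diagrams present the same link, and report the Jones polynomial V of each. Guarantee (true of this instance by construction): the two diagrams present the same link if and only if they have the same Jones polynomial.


equivalent: no
V(D1) = x^(-7/2) - x^(-5/2) + x^(-3/2) - 2x^(-1/2) - x^(3/2)  (w -3, c 11, <D> = A^-15 + 2A^-7 - A^-3 + A - A^5)
D2 (bracket A^-1 + A^7; 11 crossings at w = -1): V = -x^(-5/2) - x^(-1/2)
why: comparing 2 Jones polynomials yields 2 groups


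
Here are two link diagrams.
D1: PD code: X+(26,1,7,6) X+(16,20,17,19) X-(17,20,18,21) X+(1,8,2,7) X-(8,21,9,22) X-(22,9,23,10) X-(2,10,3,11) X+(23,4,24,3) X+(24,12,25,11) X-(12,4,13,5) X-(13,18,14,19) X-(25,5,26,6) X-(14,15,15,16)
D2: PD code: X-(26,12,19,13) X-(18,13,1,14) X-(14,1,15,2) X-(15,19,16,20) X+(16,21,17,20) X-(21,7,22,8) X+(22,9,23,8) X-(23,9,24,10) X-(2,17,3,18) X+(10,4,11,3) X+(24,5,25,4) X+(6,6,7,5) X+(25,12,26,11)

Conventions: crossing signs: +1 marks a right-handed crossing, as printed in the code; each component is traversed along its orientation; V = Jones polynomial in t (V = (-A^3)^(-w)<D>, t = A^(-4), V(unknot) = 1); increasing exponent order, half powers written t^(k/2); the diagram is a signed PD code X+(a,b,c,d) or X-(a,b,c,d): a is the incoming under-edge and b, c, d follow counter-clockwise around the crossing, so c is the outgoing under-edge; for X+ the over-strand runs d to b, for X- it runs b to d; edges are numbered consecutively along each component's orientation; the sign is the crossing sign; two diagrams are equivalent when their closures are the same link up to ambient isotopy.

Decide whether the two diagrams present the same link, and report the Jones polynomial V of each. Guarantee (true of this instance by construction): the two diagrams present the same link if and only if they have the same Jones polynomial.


same link: no
V(D1) = t^(-7/2) - 2t^(-5/2) + t^(-3/2) - 2t^(-1/2) + t^(1/2) - t^(3/2)  [13 crossings, <D> = A^-15 - A^-11 + 2A^-7 - A^-3 + 2A - A^5, w = -3]
V(D2) = t^(-9/2) - t^(-5/2) - t^(-3/2) - t^(-1/2)  [13 crossings, <D> = A^-1 + A^3 + A^7 - A^15, w = -1]
insight: comparing 2 Jones polynomials yields 2 groups


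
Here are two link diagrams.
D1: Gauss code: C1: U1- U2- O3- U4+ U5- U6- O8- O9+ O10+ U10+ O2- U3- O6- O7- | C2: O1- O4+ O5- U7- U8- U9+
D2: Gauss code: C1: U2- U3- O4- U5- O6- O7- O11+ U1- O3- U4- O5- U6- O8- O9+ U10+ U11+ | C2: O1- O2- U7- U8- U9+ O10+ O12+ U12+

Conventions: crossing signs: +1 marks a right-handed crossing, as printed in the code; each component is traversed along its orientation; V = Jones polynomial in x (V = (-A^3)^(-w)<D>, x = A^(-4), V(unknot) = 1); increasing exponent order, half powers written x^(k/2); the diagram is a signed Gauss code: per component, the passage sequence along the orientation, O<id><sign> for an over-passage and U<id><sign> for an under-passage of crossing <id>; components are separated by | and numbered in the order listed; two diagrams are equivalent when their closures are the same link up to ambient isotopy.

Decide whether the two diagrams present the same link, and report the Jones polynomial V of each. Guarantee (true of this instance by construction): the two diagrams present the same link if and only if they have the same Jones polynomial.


same link: yes
V(D1) = x^(-13/2) - x^(-11/2) + x^(-9/2) - 2x^(-7/2) - x^(-3/2)  [10 crossings, <D> = -A^-6 - 2A^2 + A^6 - A^10 + A^14, w = -4]
V(D2) = x^(-13/2) - x^(-11/2) + x^(-9/2) - 2x^(-7/2) - x^(-3/2)  [12 crossings, <D> = -A^-6 - 2A^2 + A^6 - A^10 + A^14, w = -4]
insight: Reidemeister moves carry D1 (10 crossings) to D2 (12)


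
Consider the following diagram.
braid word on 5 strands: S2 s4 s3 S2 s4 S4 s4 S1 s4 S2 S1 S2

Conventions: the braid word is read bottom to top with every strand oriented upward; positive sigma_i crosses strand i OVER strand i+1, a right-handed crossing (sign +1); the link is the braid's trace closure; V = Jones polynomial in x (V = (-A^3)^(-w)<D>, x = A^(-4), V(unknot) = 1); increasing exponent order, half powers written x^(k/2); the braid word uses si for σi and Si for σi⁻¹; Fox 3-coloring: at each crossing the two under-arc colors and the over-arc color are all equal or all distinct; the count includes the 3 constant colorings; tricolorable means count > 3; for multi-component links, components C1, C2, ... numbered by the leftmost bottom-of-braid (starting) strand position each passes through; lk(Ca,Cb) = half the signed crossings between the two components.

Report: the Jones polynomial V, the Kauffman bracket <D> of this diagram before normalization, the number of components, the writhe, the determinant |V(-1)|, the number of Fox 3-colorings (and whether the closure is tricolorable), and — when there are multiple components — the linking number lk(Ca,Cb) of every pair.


Jones polynomial: V(x) = -x^-6 + x^-5 - 2x^-4 + 3x^-3 - 2x^-2 + 3x^-1 - 1 + x - x^2
<D> = -A^-14 + A^-10 - A^-6 + 3A^-2 - 2A^2 + 3A^6 - 2A^10 + A^14 - A^18; writhe -2
components 1, writhe -2 (12 crossings)
3-colorings: 9 of 3^12, det 15 — tricolorable
note: w = -2 (over 12 crossings) is diagram-only; (-A^3)^(2) removes it from V


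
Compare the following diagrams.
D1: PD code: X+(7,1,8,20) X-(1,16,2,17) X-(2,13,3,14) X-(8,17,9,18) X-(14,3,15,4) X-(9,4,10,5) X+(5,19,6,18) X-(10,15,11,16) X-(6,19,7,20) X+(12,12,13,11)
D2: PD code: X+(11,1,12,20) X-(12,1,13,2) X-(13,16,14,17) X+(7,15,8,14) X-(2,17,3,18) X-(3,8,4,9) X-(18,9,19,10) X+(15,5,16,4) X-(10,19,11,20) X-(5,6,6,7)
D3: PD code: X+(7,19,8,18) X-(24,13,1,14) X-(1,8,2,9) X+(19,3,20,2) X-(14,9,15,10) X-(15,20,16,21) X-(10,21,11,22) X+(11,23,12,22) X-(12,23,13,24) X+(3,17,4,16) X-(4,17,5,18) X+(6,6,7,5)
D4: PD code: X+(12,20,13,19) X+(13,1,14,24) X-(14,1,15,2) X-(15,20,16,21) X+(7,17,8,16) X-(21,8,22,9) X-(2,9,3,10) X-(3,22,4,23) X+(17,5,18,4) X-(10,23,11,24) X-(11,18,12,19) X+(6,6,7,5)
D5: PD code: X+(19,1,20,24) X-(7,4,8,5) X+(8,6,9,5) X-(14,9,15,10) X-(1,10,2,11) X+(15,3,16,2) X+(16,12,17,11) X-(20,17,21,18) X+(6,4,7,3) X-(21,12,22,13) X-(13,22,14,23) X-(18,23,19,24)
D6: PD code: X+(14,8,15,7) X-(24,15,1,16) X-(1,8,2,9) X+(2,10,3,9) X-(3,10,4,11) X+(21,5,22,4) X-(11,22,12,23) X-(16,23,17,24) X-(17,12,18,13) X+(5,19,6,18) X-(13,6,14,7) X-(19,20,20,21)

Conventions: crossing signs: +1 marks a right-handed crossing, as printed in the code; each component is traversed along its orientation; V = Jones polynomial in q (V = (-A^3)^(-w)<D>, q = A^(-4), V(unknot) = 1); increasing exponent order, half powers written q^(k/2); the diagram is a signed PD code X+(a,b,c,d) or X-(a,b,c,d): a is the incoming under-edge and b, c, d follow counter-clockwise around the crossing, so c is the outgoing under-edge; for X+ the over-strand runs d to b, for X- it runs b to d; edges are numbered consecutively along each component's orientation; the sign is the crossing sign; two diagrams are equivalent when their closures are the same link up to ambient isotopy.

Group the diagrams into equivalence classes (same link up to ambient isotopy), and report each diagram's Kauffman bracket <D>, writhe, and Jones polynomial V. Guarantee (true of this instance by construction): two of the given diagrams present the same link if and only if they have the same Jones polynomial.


equivalence classes: {D1} | {D2, D3, D4, D6} | {D5}
D1 (bracket A^-8 + 1 - A^4; 10 crossings at w = -4): V = -q^-4 + q^-3 + q^-1
D2 (bracket A^-16 - A^-12 + 2A^-8 - 2A^-4 + 2 - 2A^4 + A^8; 10 crossings at w = -4): V = q^-5 - 2q^-4 + 2q^-3 - 2q^-2 + 2q^-1 - 1 + q
V(D3) = q^-5 - 2q^-4 + 2q^-3 - 2q^-2 + 2q^-1 - 1 + q  (w -2, c 12, <D> = A^-10 - A^-6 + 2A^-2 - 2A^2 + 2A^6 - 2A^10 + A^14)
V(D4) = q^-5 - 2q^-4 + 2q^-3 - 2q^-2 + 2q^-1 - 1 + q  (w -2, c 12, <D> = A^-10 - A^-6 + 2A^-2 - 2A^2 + 2A^6 - 2A^10 + A^14)
V(D5) = 1  [12 crossings, <D> = A^-6, w = -2]
V(D6) = q^-5 - 2q^-4 + 2q^-3 - 2q^-2 + 2q^-1 - 1 + q  (w -4, c 12, <D> = A^-16 - A^-12 + 2A^-8 - 2A^-4 + 2 - 2A^4 + A^8)
observation: 3 values of V(q) split the 6 diagrams


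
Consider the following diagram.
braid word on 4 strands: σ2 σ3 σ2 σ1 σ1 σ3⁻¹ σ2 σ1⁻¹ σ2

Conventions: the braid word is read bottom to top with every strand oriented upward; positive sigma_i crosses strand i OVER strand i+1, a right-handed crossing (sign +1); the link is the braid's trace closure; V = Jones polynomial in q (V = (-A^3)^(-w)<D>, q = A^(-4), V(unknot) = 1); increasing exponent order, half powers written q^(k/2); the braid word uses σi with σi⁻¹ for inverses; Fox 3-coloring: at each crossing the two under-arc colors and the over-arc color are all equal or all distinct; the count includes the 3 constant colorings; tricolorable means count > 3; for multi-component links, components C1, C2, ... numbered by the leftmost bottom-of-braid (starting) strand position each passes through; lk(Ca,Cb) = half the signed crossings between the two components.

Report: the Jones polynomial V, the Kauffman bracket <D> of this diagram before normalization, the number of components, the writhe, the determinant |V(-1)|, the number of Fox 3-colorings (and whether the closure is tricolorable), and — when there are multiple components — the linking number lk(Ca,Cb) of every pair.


V(q) = q - q^2 + 2q^3 - q^4 + q^5 - q^6
bracket: A^-9 - A^-5 + A^-1 - 2A^3 + A^7 - A^11, w = +5
1 component, writhe +5, over 9 crossings
det 7, colorings 3 of 3^9 — not tricolorable
observation: w = +5 shifts under R1 moves; the (-A^3)^(-5) factor cancels that in V


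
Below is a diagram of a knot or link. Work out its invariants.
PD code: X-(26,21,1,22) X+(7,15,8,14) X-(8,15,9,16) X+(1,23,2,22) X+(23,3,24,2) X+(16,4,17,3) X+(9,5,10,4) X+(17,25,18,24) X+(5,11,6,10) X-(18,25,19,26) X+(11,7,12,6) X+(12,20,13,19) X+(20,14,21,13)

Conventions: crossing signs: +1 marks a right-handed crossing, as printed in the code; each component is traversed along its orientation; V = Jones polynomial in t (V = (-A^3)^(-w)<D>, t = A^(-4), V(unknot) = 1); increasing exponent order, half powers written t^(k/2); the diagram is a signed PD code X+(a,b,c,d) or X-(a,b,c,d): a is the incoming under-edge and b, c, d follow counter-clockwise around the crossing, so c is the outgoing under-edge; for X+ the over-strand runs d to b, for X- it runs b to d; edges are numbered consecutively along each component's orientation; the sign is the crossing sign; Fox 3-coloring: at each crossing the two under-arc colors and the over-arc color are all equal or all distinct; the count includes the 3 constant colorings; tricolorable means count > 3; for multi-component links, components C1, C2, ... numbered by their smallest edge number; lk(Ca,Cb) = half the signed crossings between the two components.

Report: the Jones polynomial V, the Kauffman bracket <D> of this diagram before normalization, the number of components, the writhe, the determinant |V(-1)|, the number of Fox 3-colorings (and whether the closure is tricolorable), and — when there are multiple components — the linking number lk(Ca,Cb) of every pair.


V = t^2 + 2t^4 - 2t^5 + t^6 - 2t^7 + t^8
<D> = -A^-11 + 2A^-7 - A^-3 + 2A - 2A^5 - A^13 (w = +7)
1 component over 13 crossings, w = +7
27 Fox colorings among 3^13, |V(-1)| = 9: tricolorable
why: |V(-1)| = 9: so tricolorable, since 3 divides 9


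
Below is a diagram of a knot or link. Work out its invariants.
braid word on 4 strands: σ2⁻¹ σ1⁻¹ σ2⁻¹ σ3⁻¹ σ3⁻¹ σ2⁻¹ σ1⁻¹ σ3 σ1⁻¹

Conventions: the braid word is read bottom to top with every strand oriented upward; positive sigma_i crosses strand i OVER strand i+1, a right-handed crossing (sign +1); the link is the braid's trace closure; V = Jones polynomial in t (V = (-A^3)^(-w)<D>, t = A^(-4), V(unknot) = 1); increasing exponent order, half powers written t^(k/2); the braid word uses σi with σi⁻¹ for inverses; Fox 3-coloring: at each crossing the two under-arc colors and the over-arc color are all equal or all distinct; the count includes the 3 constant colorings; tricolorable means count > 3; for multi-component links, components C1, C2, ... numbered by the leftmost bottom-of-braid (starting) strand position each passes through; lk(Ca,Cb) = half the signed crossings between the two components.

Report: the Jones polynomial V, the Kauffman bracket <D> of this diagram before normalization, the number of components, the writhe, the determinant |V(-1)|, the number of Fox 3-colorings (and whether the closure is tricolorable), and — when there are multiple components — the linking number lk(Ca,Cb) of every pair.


V = -t^-9 + t^-8 - 2t^-7 + 3t^-6 - 2t^-5 + 2t^-4 - t^-3 + t^-2
<D> = -A^-13 + A^-9 - 2A^-5 + 2A^-1 - 3A^3 + 2A^7 - A^11 + A^15 (w = -7)
1 component over 9 crossings, w = -7
3 Fox colorings among 3^9, |V(-1)| = 13: not tricolorable
why: w = -7 (over 9 crossings) is diagram-only; (-A^3)^(7) removes it from V


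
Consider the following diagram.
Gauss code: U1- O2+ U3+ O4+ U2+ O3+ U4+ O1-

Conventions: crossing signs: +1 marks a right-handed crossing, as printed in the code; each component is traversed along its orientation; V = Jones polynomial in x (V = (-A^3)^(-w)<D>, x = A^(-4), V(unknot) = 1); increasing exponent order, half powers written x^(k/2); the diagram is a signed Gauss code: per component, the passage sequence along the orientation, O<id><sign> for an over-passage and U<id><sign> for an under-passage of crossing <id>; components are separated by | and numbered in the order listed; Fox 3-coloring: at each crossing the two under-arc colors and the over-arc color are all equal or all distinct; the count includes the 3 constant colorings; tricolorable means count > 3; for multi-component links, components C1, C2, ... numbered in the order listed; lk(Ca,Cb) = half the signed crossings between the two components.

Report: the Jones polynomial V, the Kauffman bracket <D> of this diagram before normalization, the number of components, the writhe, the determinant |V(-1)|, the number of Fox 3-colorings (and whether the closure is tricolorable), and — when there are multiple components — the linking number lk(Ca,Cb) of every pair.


V(x) = x + x^3 - x^4
bracket: -A^-10 + A^-6 + A^2, w = +2
1 component, writhe +2, over 4 crossings
det 3, colorings 9 of 3^4 — tricolorable
observation: |V(-1)| = 3: so tricolorable, since 3 divides 3


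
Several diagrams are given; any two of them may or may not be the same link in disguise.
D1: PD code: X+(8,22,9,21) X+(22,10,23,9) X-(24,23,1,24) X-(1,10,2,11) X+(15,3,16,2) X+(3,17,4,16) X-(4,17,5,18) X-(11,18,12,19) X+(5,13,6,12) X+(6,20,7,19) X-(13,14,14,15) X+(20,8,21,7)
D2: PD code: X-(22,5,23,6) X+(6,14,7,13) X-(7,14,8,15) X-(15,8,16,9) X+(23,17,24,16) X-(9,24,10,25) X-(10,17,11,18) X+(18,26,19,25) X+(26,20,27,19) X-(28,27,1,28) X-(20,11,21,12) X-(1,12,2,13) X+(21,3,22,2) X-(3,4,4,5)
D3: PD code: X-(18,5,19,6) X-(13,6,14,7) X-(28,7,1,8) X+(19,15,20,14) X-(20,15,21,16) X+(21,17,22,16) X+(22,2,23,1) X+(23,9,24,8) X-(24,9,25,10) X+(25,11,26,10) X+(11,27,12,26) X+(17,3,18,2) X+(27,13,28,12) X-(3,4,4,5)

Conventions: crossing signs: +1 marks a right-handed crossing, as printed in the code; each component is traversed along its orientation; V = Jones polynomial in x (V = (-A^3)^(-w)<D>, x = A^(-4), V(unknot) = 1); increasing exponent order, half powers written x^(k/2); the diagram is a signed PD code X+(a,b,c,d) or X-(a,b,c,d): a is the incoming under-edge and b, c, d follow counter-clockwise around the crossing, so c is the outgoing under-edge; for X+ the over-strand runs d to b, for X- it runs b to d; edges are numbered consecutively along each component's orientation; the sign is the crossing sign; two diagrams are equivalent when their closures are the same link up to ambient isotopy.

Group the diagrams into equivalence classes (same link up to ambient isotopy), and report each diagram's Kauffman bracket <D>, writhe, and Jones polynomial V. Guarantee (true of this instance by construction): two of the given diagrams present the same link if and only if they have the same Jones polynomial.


classes: {D1} | {D2} | {D3}
V(D1) = x - x^2 + 2x^3 - x^4 + x^5 - x^6  [12 crossings, <D> = -A^-18 + A^-14 - A^-10 + 2A^-6 - A^-2 + A^2, w = +2]
D2 (bracket -A^-16 + 2A^-12 - A^-8 + 2A^-4 - 1 + A^4 - A^8; 14 crossings at w = -4): V = -x^-5 + x^-4 - x^-3 + 2x^-2 - x^-1 + 2 - x
D3 (bracket -A^-10 + A^-6 + A^2; 14 crossings at w = +2): V = x + x^3 - x^4
note: comparing 3 Jones polynomials yields 3 groups


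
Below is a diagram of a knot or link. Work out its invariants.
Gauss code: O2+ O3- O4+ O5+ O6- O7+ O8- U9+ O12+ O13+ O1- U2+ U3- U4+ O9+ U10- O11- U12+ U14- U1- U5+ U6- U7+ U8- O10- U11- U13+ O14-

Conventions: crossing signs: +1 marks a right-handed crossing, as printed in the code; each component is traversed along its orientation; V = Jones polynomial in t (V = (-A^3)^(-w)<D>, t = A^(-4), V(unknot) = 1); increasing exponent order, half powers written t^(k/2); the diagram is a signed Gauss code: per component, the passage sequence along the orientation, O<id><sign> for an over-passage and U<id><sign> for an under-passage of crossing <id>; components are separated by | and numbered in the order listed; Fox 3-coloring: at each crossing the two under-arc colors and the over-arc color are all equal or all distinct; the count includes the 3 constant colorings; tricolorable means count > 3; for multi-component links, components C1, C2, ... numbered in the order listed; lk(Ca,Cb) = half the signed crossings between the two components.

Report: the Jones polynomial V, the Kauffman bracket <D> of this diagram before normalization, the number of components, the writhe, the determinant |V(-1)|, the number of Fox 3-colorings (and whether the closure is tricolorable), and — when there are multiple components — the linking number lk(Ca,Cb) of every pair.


Jones polynomial: V(t) = -t^-3 + t^-2 - t^-1 + 3 - t + t^2 - t^3
<D> = -A^-12 + A^-8 - A^-4 + 3 - A^4 + A^8 - A^12; writhe 0
components 1, writhe 0 (14 crossings)
3-colorings: 27 of 3^14, det 9 — tricolorable
note: V is palindromic (span 6, det 9): t -> 1/t fixes it; necessary, not sufficient, for amphichirality


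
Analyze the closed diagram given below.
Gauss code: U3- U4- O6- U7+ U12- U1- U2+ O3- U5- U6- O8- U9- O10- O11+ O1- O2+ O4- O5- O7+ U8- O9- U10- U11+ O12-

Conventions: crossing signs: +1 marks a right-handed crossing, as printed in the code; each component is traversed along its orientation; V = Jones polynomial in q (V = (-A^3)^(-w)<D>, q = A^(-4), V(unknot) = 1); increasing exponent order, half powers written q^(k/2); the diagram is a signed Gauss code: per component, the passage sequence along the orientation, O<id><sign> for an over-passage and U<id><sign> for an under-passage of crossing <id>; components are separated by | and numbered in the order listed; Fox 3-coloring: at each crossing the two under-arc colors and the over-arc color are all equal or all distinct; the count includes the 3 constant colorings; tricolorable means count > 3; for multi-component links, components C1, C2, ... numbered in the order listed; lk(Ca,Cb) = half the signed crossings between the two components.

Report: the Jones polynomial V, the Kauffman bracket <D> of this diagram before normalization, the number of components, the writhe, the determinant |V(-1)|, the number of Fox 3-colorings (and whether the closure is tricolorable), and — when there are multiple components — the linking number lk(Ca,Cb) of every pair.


Jones polynomial: V(q) = q^-8 - 2q^-7 + q^-6 - 2q^-5 + 2q^-4 + q^-2
<D> = A^-10 + 2A^-2 - 2A^2 + A^6 - 2A^10 + A^14; writhe -6
components 1, writhe -6 (12 crossings)
3-colorings: 27 of 3^12, det 9 — tricolorable
note: the span of V is 6, forcing >= 6 crossings in any diagram
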